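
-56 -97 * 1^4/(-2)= -15/2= -7.50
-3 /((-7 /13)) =39 /7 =5.57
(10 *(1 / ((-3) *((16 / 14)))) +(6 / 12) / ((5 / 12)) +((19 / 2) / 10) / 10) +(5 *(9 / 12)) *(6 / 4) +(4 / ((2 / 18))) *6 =66001 / 300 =220.00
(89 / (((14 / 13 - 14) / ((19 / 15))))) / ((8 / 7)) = -21983 / 2880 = -7.63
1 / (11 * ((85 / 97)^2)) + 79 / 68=406961 / 317900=1.28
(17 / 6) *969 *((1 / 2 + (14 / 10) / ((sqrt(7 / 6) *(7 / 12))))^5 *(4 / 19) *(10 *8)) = 3803142029 / 1225 + 125854143096 *sqrt(42) / 214375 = 6909284.77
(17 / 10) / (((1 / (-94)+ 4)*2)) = 799 / 3750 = 0.21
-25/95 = -5/19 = -0.26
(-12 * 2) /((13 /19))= -456 /13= -35.08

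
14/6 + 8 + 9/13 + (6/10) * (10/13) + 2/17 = 11.60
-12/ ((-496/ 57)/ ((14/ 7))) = 171/ 62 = 2.76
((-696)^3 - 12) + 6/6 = -337153547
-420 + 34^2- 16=720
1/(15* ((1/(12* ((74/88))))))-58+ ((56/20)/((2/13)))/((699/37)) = -433382/7689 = -56.36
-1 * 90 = -90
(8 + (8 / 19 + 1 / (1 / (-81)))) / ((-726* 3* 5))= 1379 / 206910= 0.01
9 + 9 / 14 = 135 / 14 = 9.64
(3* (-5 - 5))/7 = -30/7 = -4.29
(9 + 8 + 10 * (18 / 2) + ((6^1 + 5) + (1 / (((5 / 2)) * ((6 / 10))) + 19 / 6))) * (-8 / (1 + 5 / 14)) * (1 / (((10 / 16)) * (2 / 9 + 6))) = -184.67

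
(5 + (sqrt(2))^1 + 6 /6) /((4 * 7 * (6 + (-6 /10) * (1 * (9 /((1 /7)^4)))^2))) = -5 /6537284194-5 * sqrt(2) /39223705164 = -0.00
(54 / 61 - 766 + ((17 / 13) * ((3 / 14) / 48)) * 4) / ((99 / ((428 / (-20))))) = 403939017 / 2442440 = 165.38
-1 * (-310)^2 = -96100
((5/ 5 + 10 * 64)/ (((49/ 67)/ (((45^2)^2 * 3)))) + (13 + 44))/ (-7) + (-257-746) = -528328972447/ 343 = -1540317703.93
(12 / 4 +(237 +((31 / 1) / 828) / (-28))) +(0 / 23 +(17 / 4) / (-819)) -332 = -3961433 / 43056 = -92.01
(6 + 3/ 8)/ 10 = 51/ 80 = 0.64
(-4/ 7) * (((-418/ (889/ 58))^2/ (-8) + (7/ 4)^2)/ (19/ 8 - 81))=-2273634686/ 3479783363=-0.65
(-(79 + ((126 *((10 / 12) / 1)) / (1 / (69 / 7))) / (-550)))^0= 1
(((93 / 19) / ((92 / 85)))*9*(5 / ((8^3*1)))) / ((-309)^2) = 39525 / 9494800384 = 0.00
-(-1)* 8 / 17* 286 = 2288 / 17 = 134.59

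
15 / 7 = 2.14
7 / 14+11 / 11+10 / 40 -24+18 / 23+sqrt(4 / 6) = -1975 / 92+sqrt(6) / 3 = -20.65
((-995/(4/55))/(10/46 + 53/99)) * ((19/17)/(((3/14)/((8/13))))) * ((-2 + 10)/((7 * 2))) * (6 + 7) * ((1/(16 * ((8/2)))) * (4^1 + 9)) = -10259459925/116552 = -88024.74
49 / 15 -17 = -206 / 15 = -13.73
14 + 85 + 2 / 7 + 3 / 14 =199 / 2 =99.50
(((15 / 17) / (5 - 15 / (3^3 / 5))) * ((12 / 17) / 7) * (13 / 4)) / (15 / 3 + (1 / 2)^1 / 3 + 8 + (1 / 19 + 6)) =60021 / 8864786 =0.01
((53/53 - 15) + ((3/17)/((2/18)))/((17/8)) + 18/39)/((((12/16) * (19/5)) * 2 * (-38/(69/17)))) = 5526440/23056709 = 0.24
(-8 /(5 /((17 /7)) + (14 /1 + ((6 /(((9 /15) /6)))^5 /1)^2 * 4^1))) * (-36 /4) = 408 /13705666560000000091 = 0.00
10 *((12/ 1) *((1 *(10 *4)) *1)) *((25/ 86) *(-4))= -5581.40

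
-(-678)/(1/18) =12204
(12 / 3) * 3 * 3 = 36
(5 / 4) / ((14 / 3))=15 / 56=0.27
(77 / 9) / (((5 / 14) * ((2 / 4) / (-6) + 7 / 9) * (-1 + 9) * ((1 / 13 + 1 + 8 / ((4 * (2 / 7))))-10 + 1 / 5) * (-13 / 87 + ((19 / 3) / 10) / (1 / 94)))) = -87087 / 2066560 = -0.04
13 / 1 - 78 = -65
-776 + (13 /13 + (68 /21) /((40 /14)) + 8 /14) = -81196 /105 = -773.30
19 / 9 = 2.11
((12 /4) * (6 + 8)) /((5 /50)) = 420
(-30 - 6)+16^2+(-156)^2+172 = 24728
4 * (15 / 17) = 60 / 17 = 3.53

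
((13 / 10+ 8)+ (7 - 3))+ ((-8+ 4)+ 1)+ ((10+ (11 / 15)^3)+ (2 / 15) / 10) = 139777 / 6750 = 20.71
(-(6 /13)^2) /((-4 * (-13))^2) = -9 /114244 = -0.00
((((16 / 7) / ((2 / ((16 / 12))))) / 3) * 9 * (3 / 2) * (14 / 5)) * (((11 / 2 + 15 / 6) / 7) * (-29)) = -22272 / 35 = -636.34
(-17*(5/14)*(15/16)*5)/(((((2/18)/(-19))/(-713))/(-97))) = 75394135125/224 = 336580960.38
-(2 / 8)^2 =-1 / 16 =-0.06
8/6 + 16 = 52/3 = 17.33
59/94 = 0.63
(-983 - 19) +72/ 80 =-10011/ 10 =-1001.10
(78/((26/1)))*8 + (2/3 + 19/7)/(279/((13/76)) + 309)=24.00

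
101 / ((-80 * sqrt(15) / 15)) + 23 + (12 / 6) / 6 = 70 / 3 - 101 * sqrt(15) / 80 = 18.44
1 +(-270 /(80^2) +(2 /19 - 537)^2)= 66598877933 /231040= 288256.92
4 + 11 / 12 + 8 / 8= 71 / 12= 5.92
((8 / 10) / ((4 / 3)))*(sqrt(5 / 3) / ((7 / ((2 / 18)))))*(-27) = -3*sqrt(15) / 35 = -0.33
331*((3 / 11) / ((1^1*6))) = 331 / 22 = 15.05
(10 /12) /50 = 1 /60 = 0.02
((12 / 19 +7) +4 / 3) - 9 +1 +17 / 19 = 106 / 57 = 1.86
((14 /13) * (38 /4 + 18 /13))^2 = 3924361 /28561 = 137.40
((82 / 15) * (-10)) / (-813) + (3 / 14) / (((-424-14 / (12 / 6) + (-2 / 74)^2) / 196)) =-21735695 / 719551341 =-0.03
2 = 2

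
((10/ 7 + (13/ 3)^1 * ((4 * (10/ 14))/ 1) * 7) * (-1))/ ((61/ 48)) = -69.32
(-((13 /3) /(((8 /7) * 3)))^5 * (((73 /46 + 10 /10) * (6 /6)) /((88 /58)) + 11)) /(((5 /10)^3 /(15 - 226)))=33859141749730115 /489534160896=69166.04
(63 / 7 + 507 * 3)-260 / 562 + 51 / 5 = 2163331 / 1405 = 1539.74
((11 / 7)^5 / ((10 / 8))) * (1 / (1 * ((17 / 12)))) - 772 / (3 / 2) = -2182559336 / 4285785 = -509.26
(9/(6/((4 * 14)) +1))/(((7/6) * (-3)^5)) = -8/279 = -0.03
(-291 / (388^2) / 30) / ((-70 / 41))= 41 / 1086400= 0.00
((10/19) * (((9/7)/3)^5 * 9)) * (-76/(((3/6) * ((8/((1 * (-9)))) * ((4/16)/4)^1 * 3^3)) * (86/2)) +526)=496871820/13731319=36.19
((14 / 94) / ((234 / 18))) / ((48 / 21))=0.01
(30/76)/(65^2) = 3/32110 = 0.00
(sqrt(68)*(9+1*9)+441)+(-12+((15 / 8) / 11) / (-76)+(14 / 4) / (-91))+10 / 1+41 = 36*sqrt(17)+41729581 / 86944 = 628.39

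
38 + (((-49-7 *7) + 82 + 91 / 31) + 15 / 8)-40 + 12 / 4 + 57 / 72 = -9.40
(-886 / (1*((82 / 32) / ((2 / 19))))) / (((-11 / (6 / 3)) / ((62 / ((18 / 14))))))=24609536 / 77121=319.10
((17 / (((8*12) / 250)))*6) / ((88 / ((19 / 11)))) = 40375 / 7744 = 5.21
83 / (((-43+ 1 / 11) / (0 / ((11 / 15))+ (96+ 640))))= -83996 / 59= -1423.66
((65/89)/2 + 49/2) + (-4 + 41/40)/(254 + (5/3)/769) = 51846781723/2086099480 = 24.85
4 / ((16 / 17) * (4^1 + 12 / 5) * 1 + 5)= 340 / 937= 0.36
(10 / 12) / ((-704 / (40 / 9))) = -25 / 4752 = -0.01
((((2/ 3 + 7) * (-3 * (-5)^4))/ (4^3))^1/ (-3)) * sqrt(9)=14375/ 64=224.61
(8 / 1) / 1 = 8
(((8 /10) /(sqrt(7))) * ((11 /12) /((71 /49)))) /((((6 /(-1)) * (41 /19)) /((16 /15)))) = -11704 * sqrt(7) /1964925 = -0.02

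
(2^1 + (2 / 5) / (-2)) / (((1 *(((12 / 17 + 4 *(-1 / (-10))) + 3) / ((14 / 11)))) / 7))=14994 / 3839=3.91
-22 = -22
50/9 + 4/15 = 5.82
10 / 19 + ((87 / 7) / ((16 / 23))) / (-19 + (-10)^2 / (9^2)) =-1467859 / 3062192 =-0.48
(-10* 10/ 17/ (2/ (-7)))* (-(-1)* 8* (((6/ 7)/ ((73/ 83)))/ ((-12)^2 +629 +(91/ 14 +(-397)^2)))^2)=396806400/ 63635573838013079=0.00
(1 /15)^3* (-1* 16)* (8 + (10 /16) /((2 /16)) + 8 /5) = -1168 /16875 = -0.07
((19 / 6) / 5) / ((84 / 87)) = 551 / 840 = 0.66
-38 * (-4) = 152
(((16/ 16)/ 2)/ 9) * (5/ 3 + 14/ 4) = 31/ 108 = 0.29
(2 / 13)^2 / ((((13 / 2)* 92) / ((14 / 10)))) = 14 / 252655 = 0.00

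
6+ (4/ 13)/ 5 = 394/ 65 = 6.06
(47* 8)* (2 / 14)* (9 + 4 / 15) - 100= 41764 / 105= 397.75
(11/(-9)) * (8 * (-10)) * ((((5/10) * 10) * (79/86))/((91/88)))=15294400/35217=434.29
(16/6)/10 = 0.27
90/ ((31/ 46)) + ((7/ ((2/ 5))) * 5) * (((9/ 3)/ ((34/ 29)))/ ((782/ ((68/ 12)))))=13107245/ 96968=135.17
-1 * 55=-55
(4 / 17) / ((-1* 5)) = -4 / 85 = -0.05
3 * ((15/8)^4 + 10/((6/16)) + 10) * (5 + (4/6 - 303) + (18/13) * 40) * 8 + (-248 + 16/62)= -44093807675/154752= -284932.07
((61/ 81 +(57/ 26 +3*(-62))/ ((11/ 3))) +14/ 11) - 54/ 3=-1531355/ 23166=-66.10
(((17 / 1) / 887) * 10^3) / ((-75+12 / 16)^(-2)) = 187444125 / 1774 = 105661.85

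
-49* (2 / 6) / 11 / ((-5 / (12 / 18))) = 98 / 495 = 0.20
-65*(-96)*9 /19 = 2955.79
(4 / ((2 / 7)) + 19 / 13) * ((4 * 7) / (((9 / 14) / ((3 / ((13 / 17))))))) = 446488 / 169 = 2641.94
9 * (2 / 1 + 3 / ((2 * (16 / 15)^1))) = 981 / 32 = 30.66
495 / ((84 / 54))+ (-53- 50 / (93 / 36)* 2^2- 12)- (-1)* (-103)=31593 / 434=72.79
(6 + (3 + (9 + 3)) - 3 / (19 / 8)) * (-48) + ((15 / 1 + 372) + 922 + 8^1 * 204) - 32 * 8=1737.63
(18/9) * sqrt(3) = 2 * sqrt(3) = 3.46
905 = 905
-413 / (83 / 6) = -2478 / 83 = -29.86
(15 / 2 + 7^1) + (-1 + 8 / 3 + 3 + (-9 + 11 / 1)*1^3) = 127 / 6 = 21.17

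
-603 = -603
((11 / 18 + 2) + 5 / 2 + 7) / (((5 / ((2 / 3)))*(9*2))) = 0.09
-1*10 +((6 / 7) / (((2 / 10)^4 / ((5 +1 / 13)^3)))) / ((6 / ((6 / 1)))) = 1077956210 / 15379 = 70092.74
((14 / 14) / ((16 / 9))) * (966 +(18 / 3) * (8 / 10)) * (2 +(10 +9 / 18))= 109215 / 16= 6825.94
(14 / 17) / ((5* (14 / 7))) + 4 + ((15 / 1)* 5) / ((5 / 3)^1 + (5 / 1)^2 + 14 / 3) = 51743 / 7990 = 6.48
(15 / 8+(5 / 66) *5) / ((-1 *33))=-595 / 8712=-0.07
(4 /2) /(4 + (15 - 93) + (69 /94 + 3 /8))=-752 /27407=-0.03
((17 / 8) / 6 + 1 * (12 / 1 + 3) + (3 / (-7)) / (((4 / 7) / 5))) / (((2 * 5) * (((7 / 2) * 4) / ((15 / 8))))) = 557 / 3584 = 0.16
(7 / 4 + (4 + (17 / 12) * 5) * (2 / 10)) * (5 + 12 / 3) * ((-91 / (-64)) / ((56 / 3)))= 13923 / 5120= 2.72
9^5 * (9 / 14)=531441 / 14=37960.07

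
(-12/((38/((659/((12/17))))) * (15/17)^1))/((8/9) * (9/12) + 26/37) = -7046687/28880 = -244.00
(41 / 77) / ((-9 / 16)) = -656 / 693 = -0.95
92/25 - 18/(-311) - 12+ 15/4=-140327/31100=-4.51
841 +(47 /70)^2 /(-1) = 4118691 /4900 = 840.55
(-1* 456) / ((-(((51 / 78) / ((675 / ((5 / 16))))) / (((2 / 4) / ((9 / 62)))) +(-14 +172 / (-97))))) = -8556238080 / 295961551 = -28.91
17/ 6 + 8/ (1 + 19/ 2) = 151/ 42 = 3.60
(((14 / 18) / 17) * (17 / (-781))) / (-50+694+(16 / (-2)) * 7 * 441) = 1 / 24151644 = 0.00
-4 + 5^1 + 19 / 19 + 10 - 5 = 7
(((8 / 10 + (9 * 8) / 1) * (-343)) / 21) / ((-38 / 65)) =115934 / 57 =2033.93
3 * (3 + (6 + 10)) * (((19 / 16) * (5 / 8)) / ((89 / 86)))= 232845 / 5696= 40.88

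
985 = 985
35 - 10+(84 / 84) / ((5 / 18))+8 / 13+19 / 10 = 809 / 26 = 31.12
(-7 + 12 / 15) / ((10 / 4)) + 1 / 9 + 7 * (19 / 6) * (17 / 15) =3413 / 150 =22.75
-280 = -280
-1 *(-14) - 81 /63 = 89 /7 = 12.71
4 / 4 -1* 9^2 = -80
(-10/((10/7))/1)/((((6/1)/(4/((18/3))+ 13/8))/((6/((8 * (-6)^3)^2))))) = -0.00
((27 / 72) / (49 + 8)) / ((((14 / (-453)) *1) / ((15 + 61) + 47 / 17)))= -606567 / 36176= -16.77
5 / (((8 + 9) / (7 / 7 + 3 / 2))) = 25 / 34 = 0.74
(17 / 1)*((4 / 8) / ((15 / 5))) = 17 / 6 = 2.83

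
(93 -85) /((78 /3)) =4 /13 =0.31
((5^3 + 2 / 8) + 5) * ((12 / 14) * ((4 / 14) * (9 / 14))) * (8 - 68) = -1230.35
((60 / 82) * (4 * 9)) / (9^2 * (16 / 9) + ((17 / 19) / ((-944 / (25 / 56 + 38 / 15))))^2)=0.18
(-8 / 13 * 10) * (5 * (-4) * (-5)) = -8000 / 13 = -615.38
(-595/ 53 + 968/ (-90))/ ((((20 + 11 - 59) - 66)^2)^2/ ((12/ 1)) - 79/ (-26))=-1363102/ 403452213495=-0.00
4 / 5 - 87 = -431 / 5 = -86.20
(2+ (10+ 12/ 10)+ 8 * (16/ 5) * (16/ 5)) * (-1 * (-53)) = 126034/ 25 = 5041.36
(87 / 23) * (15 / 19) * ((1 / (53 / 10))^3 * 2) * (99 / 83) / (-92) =-64597500 / 124198106341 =-0.00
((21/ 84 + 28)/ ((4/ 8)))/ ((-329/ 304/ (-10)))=171760/ 329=522.07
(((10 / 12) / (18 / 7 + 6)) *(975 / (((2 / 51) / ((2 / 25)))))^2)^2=9467824382289 / 64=147934755973.27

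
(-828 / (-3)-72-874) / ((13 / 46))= -30820 / 13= -2370.77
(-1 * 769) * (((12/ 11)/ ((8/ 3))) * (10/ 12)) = -11535/ 44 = -262.16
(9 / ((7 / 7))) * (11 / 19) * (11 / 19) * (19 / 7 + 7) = 74052 / 2527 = 29.30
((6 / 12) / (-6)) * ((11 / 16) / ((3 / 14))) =-77 / 288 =-0.27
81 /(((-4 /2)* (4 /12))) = -243 /2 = -121.50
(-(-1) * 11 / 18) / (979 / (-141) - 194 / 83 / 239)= -10255729 / 116686662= -0.09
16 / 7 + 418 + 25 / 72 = 211999 / 504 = 420.63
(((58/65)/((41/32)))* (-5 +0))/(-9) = 0.39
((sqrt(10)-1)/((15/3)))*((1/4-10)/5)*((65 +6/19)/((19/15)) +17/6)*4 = 1531751/18050-1531751*sqrt(10)/18050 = -183.49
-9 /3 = -3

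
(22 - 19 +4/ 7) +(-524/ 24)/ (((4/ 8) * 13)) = 58/ 273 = 0.21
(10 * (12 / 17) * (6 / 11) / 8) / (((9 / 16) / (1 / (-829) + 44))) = 5836000 / 155023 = 37.65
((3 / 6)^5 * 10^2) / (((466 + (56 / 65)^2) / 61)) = 6443125 / 15775888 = 0.41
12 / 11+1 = 23 / 11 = 2.09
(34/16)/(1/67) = 1139/8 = 142.38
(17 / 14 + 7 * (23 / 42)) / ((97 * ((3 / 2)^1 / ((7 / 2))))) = 106 / 873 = 0.12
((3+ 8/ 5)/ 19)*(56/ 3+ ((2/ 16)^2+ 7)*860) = 6681523/ 4560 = 1465.25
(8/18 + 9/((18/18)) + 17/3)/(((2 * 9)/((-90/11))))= -6.87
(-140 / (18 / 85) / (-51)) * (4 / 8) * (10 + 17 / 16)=10325 / 144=71.70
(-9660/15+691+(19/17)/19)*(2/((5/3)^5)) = 15552/2125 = 7.32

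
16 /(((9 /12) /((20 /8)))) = 160 /3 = 53.33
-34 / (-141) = 34 / 141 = 0.24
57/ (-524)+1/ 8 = 17/ 1048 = 0.02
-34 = -34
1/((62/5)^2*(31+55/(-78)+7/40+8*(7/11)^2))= 1179750/6114855493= 0.00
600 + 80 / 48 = 1805 / 3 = 601.67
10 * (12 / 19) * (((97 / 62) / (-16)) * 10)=-7275 / 1178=-6.18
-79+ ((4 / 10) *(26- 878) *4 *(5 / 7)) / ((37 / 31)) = -231757 / 259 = -894.81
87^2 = 7569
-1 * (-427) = 427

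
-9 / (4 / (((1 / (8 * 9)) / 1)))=-1 / 32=-0.03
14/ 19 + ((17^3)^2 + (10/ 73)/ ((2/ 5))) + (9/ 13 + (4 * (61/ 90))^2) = 881329959003979/ 36512775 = 24137578.12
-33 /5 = -6.60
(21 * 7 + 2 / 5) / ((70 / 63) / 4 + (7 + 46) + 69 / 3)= 1.93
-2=-2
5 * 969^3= 4549266045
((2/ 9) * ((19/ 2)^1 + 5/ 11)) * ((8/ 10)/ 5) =292/ 825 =0.35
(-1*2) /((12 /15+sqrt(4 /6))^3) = 222750 -181875*sqrt(6) /2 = -0.47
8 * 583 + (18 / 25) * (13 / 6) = 4665.56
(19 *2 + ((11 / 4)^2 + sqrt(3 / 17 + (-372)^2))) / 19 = 729 / 304 + sqrt(39993027) / 323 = 21.98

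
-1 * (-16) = 16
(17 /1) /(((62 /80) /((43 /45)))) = 5848 /279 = 20.96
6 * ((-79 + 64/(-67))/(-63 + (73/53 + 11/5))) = 2839210/351683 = 8.07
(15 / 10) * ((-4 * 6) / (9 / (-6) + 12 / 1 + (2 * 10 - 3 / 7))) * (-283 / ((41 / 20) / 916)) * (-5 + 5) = 0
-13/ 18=-0.72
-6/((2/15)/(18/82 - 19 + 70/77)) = 362700/451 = 804.21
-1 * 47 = -47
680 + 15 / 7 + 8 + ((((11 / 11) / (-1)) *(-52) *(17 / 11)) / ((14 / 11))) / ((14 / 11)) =36248 / 49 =739.76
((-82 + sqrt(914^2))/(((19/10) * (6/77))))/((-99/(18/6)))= -29120/171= -170.29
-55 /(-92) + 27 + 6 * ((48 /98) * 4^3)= 972283 /4508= 215.68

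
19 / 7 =2.71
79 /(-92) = -79 /92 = -0.86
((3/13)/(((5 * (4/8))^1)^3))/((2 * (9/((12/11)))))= 16/17875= 0.00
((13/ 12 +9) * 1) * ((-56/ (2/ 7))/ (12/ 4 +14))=-5929/ 51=-116.25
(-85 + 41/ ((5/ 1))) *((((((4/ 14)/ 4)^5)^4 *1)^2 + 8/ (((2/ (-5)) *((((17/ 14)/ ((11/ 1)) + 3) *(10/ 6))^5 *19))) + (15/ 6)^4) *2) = -245646610467480896720136931537294825422404016776875345937838484791/ 40941396431799339099374267750134620386564429093626760396800000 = -5999.96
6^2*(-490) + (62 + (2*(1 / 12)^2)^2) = -91124351 / 5184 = -17578.00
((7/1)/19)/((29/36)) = 252/551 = 0.46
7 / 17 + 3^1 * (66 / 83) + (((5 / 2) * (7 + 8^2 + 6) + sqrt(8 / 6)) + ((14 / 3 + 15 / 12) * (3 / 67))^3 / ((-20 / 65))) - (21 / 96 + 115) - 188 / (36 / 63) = -27049492254777 / 108640407808 + 2 * sqrt(3) / 3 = -247.83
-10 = -10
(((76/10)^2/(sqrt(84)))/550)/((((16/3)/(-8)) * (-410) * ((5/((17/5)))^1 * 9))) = 6137 * sqrt(21)/8879062500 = 0.00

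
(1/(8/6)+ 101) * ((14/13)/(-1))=-2849/26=-109.58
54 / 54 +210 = 211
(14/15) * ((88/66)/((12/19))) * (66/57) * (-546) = -56056/45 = -1245.69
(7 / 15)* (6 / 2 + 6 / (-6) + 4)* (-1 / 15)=-14 / 75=-0.19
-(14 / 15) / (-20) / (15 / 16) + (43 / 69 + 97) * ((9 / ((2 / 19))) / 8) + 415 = 37736038 / 25875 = 1458.40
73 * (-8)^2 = 4672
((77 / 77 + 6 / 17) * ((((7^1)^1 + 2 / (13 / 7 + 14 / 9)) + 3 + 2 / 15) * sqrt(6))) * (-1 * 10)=-318044 * sqrt(6) / 2193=-355.24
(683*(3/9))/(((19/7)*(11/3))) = 4781/209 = 22.88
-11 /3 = -3.67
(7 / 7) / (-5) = -1 / 5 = -0.20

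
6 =6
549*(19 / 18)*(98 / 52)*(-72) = -1022238 / 13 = -78633.69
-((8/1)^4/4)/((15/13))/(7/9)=-39936/35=-1141.03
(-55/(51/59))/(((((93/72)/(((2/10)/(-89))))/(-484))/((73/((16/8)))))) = -91721872/46903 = -1955.57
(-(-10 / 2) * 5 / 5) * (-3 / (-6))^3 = 5 / 8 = 0.62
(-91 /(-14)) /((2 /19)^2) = 4693 /8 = 586.62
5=5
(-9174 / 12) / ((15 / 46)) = -35167 / 15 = -2344.47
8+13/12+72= 973/12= 81.08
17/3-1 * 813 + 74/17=-40952/51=-802.98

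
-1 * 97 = -97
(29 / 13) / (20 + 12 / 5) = 145 / 1456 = 0.10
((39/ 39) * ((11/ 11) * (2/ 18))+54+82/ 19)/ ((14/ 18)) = 9991/ 133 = 75.12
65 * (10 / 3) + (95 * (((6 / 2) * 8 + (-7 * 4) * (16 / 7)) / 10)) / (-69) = 5110 / 23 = 222.17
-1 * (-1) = 1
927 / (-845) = -927 / 845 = -1.10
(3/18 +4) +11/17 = 491/102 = 4.81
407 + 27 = 434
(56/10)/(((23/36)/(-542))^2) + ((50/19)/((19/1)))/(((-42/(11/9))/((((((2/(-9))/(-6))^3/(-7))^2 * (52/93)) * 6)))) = 428026808423574022973193448/106202573640142382655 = 4030286.59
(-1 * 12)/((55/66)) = -72/5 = -14.40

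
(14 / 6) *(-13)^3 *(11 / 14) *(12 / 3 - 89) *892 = 916170970 / 3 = 305390323.33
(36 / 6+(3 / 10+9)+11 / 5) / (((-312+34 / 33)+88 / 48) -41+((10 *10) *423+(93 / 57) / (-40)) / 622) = -90998600 / 1467053421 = -0.06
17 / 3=5.67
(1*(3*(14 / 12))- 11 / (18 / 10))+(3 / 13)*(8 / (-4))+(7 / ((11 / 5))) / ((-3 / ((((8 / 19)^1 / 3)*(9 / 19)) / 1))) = -2920669 / 929214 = -3.14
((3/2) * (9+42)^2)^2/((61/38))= 1156849371/122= 9482371.89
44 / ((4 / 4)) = 44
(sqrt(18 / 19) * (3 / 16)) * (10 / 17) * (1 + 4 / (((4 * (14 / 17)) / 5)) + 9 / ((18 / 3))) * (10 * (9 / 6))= 13.80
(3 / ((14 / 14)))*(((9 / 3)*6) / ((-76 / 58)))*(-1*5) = 3915 / 19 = 206.05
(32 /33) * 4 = 3.88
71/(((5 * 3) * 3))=71/45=1.58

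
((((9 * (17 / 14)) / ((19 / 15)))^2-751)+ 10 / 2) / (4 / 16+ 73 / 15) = -712754265 / 5430523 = -131.25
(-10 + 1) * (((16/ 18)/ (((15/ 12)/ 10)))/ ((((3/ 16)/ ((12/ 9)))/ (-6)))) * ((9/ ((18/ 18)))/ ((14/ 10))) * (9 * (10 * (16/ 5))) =35389440/ 7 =5055634.29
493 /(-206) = -2.39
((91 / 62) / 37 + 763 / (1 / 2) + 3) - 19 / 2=1742912 / 1147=1519.54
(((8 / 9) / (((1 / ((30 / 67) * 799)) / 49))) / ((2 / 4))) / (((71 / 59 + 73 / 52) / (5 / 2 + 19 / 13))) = 76134600640 / 1607799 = 47353.31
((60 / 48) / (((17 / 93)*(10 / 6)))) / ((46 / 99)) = 27621 / 3128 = 8.83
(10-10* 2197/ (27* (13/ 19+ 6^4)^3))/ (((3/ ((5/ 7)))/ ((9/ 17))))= 20188182534390400/ 16015958741695563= 1.26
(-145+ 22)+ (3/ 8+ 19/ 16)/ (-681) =-1340233/ 10896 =-123.00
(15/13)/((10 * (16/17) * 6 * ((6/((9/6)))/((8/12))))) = 17/4992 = 0.00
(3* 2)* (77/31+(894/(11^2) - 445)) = -9792984/3751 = -2610.77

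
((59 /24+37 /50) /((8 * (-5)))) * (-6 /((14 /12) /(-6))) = -17271 /7000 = -2.47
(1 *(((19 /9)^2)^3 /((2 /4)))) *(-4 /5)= -376367048 /2657205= -141.64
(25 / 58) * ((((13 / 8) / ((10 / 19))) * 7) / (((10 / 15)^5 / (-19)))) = -39913965 / 29696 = -1344.09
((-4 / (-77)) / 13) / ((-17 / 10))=-40 / 17017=-0.00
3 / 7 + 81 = 570 / 7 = 81.43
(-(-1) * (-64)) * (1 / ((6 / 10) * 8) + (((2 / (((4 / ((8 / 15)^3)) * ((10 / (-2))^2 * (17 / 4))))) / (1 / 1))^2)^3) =-116122126396139971985694172339760081464 / 8709159479710497893393039703369140625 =-13.33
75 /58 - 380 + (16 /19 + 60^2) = 3550793 /1102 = 3222.14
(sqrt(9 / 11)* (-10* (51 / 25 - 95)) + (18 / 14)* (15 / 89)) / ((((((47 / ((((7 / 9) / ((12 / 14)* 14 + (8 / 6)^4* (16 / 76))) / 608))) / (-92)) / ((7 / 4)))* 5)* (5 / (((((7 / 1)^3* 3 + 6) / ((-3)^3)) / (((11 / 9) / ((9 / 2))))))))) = 24295383 / 57400665344 + 10978813629* sqrt(11) / 22170200800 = 1.64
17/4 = 4.25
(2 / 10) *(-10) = -2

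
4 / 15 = 0.27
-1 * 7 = -7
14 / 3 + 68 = 72.67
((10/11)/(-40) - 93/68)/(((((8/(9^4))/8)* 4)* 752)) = -3.03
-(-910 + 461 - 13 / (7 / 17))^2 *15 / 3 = -56582480 / 49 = -1154744.49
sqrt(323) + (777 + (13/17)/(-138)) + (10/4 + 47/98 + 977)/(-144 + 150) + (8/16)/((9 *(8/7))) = sqrt(323) + 2594391313/2758896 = 958.35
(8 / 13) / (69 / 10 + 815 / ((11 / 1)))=880 / 115817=0.01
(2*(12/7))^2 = 576/49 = 11.76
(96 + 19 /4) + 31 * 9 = 1519 /4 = 379.75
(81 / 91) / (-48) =-27 / 1456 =-0.02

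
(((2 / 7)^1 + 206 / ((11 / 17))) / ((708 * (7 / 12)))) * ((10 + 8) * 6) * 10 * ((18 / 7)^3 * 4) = 618165872640 / 10907743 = 56672.21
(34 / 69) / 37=34 / 2553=0.01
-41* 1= -41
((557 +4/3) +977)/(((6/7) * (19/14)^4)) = 619304336/1172889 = 528.02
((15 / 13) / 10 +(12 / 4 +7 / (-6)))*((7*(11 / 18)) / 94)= 1463 / 16497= 0.09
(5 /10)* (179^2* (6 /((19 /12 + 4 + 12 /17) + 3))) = 19609092 /1895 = 10347.81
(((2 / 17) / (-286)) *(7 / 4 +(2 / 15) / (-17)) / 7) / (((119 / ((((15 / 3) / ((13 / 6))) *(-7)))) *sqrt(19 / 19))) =1777 / 127865738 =0.00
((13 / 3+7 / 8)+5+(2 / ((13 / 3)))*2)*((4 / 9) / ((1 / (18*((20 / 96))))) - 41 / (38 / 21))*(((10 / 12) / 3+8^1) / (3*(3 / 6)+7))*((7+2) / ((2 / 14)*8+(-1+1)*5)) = -8668257227 / 4837248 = -1791.98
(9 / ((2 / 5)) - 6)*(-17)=-561 / 2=-280.50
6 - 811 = -805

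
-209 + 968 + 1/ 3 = 2278/ 3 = 759.33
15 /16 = 0.94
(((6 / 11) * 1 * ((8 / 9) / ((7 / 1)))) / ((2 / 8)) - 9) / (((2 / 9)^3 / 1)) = -489645 / 616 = -794.88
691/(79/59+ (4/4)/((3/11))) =122307/886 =138.04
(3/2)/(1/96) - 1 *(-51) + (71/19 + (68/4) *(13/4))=19303/76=253.99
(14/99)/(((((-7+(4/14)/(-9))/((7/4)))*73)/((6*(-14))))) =0.04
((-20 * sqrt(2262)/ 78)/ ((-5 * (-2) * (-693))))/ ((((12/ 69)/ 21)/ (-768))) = -163.19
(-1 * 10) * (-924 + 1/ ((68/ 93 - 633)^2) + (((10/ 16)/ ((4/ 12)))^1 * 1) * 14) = 62080446552975/ 6915115202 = 8977.50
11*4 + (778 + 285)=1107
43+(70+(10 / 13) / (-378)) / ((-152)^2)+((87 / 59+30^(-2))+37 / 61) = 230276121136727 / 5107568356800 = 45.09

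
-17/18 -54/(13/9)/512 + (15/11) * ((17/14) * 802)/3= 1018567345/2306304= 441.64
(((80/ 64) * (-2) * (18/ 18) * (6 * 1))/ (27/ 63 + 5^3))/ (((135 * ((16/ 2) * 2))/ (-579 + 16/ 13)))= 0.03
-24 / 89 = -0.27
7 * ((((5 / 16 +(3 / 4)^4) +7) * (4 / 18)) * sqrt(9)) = 4557 / 128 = 35.60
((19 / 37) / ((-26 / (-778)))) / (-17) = -7391 / 8177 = -0.90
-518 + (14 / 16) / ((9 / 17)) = -37177 / 72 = -516.35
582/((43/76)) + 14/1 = 44834/43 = 1042.65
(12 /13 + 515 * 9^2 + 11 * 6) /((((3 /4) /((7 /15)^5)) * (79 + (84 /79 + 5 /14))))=2692438777448 /175610784375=15.33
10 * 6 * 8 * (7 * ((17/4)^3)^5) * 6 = 53743318392371.65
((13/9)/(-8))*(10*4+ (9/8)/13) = -4169/576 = -7.24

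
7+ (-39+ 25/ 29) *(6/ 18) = -497/ 87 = -5.71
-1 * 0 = 0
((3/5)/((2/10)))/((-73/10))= -30/73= -0.41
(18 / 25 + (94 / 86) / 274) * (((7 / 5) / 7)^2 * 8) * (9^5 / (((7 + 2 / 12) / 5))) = 302214199176 / 31664125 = 9544.37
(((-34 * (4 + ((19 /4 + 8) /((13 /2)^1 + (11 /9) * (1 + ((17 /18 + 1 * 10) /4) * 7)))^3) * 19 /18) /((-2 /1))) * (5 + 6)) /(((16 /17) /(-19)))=-9583069983189172481 /591076866075624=-16212.90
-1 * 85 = -85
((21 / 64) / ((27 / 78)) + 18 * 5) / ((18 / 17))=148427 / 1728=85.90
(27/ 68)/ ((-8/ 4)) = -27/ 136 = -0.20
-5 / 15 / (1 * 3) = -1 / 9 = -0.11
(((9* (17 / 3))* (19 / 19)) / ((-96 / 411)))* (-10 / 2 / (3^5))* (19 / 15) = 44251 / 7776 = 5.69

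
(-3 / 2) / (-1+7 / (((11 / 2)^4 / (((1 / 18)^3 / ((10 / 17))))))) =160099335 / 106732652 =1.50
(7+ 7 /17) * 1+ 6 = 228 /17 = 13.41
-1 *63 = -63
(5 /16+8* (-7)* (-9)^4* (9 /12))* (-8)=4408987 /2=2204493.50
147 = 147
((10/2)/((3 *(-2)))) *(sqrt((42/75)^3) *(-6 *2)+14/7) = -5/3+28 *sqrt(14)/25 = 2.52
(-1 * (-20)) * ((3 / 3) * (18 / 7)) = 360 / 7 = 51.43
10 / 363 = 0.03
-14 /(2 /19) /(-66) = 133 /66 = 2.02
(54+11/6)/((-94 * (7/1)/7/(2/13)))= -0.09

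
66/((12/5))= 55/2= 27.50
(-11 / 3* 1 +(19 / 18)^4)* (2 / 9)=-0.54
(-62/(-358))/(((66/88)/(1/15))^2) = 496/362475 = 0.00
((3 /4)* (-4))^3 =-27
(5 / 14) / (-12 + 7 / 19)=-95 / 3094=-0.03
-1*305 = -305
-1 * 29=-29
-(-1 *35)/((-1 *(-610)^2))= -7/74420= -0.00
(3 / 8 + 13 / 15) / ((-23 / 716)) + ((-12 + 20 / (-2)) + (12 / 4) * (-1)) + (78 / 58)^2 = -35888071 / 580290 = -61.85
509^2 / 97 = 259081 / 97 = 2670.94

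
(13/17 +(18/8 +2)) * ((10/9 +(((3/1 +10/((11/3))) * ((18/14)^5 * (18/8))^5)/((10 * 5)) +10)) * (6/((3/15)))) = 106778683932559845538624315687711/200102764552374008513556480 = 533619.23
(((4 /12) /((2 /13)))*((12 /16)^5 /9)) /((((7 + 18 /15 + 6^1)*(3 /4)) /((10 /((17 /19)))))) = 18525 /308992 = 0.06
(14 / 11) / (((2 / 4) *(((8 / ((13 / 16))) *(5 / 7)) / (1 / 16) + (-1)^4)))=2548 / 113641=0.02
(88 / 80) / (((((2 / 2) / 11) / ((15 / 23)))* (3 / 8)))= 484 / 23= 21.04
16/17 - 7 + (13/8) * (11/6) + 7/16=-539/204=-2.64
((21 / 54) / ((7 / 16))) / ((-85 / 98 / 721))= -565264 / 765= -738.91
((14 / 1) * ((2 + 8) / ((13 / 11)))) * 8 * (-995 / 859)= -1097.73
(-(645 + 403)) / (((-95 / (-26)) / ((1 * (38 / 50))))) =-27248 / 125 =-217.98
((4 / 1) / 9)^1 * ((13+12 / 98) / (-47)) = -2572 / 20727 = -0.12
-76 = -76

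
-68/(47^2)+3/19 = 5335/41971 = 0.13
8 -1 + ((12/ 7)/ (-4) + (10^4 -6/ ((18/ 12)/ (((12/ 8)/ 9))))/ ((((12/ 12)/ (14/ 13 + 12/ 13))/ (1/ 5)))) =4006.30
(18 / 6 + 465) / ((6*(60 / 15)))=39 / 2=19.50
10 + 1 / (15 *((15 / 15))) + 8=271 / 15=18.07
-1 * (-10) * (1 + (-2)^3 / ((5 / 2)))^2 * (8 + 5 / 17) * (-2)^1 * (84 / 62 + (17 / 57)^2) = -3307945916 / 2853705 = -1159.18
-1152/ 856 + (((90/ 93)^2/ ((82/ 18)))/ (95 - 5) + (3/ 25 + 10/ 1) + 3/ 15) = 946101156/ 105397675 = 8.98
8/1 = 8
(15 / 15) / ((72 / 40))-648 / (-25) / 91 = 17207 / 20475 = 0.84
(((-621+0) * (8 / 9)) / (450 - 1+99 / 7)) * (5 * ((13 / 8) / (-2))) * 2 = 9.68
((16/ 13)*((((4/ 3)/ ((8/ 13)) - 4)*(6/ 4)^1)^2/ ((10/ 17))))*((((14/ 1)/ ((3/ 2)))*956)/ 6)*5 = 13765444/ 117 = 117653.37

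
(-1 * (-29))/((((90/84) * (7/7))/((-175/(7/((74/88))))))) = -37555/66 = -569.02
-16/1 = -16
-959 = -959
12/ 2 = 6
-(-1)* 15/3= 5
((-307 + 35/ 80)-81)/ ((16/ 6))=-18603/ 128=-145.34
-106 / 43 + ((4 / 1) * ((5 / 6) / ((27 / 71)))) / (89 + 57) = -611513 / 254259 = -2.41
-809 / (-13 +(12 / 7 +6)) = 153.05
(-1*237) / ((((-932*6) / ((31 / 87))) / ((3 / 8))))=2449 / 432448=0.01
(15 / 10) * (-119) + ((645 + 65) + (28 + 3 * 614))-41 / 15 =71963 / 30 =2398.77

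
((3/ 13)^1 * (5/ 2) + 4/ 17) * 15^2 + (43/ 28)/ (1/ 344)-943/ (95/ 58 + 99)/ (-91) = 12842915213/ 18059678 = 711.14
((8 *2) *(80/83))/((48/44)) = 3520/249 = 14.14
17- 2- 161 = -146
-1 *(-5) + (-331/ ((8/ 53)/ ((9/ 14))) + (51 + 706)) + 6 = -71871/ 112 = -641.71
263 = 263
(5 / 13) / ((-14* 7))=-5 / 1274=-0.00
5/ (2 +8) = 1/ 2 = 0.50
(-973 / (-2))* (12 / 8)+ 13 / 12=4385 / 6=730.83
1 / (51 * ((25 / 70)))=14 / 255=0.05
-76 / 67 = -1.13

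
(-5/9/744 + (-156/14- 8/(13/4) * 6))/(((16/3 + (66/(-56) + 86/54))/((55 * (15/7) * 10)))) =-1184221725/222859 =-5313.77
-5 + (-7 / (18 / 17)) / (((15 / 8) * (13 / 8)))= -12583 / 1755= -7.17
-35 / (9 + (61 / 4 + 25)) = -140 / 197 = -0.71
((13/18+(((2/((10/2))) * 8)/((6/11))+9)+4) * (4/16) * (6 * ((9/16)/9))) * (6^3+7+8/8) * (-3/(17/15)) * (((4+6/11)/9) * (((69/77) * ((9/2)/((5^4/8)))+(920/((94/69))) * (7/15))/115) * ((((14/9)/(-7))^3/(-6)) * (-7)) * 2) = 3060328683328/79288864875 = 38.60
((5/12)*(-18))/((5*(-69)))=1/46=0.02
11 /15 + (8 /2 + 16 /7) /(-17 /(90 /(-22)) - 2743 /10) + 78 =200936171 /2552865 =78.71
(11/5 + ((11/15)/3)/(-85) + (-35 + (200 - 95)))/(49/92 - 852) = -25406168/299631375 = -0.08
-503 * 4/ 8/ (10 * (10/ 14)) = -3521/ 100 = -35.21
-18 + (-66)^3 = -287514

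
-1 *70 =-70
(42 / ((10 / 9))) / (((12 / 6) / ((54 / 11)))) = 5103 / 55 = 92.78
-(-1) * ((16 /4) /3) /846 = 2 /1269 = 0.00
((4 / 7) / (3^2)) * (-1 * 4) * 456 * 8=-926.48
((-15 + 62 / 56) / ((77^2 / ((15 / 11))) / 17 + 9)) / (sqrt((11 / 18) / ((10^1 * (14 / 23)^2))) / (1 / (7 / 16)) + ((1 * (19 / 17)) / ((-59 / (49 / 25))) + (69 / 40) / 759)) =-833155582941495000 * sqrt(55) / 20117043680137555669-1212120073312632000 / 20117043680137555669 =-0.37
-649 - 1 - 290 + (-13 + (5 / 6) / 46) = -263023 / 276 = -952.98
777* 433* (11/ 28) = 528693/ 4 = 132173.25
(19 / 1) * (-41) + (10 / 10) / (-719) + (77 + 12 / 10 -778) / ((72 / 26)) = -1031.71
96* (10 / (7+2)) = 106.67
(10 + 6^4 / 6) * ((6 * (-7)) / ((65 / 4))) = -37968 / 65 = -584.12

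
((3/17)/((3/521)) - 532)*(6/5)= -51138/85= -601.62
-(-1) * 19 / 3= 19 / 3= 6.33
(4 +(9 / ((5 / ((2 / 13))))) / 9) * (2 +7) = 2358 / 65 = 36.28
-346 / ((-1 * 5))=346 / 5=69.20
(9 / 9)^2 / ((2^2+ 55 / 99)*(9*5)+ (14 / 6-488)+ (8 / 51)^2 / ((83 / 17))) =-12699 / 3564122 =-0.00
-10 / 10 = -1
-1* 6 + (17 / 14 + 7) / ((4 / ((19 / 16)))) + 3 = -503 / 896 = -0.56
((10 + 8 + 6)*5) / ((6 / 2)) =40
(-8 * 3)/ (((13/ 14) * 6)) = -56/ 13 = -4.31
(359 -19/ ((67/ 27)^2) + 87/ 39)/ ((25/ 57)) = 1191316017/ 1458925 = 816.57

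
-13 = -13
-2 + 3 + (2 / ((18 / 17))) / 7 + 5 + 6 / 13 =5513 / 819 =6.73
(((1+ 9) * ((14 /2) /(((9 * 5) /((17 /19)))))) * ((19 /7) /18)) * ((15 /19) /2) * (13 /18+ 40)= 62305 /18468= 3.37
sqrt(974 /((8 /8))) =sqrt(974) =31.21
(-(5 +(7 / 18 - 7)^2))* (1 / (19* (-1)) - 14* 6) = 25202257 / 6156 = 4093.93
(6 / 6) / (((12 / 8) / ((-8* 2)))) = -32 / 3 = -10.67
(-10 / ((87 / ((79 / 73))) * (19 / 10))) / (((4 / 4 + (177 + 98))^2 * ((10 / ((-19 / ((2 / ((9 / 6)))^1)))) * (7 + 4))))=395 / 3547821024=0.00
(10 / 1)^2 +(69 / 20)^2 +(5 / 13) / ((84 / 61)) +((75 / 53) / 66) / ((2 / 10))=7148722499 / 63663600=112.29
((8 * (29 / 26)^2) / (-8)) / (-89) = 841 / 60164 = 0.01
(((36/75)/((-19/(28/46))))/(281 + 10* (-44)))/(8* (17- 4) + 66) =0.00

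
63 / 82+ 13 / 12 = 911 / 492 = 1.85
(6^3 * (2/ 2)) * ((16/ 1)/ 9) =384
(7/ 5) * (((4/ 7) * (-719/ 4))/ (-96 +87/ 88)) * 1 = 63272/ 41805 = 1.51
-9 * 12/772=-27/193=-0.14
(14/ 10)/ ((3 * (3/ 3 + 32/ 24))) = 1/ 5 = 0.20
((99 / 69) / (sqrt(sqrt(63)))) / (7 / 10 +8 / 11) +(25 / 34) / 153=25 / 5202 +1210 *sqrt(3) *7^(3 / 4) / 25277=0.36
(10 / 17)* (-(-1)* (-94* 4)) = -3760 / 17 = -221.18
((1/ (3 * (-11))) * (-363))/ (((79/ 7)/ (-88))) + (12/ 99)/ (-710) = -79380998/ 925485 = -85.77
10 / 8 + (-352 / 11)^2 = 4101 / 4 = 1025.25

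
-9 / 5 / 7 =-9 / 35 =-0.26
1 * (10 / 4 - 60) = -115 / 2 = -57.50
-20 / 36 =-5 / 9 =-0.56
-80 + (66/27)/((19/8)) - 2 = -13846/171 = -80.97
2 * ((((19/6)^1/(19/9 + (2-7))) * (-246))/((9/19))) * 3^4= 1198881/13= 92221.62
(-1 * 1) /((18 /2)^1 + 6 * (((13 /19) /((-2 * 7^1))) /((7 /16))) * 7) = -133 /573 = -0.23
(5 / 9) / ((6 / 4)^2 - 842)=-20 / 30231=-0.00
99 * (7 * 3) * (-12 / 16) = -1559.25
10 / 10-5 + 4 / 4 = -3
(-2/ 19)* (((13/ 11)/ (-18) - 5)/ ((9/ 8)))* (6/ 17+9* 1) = 25016/ 5643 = 4.43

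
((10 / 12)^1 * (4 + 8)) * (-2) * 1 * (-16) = 320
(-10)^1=-10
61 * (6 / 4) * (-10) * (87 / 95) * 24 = -382104 / 19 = -20110.74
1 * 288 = 288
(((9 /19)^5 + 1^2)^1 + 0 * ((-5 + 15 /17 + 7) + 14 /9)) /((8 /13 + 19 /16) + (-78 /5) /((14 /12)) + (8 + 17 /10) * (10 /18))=-166102896960 /1002550200209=-0.17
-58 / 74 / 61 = -0.01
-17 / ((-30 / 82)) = 697 / 15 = 46.47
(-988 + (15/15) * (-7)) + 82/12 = -988.17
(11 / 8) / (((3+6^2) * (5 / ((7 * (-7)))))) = -0.35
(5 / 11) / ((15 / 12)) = 4 / 11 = 0.36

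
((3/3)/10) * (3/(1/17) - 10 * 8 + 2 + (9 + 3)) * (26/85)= -39/85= -0.46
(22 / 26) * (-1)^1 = -11 / 13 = -0.85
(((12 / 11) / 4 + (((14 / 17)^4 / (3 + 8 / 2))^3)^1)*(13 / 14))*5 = 113729517447407875 / 89723824533383194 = 1.27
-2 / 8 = -1 / 4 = -0.25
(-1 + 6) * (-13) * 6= -390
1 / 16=0.06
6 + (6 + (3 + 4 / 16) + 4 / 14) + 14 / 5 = 2567 / 140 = 18.34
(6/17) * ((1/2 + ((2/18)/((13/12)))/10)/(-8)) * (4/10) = -199/22100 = -0.01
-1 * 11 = -11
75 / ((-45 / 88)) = -440 / 3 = -146.67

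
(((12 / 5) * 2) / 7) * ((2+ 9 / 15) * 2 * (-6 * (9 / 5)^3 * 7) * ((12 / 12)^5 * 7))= -19105632 / 3125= -6113.80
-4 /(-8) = 1 /2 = 0.50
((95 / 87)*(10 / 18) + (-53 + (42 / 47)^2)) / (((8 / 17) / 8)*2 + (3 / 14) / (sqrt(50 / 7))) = -4247862270400 / 5187211353 + 257905923560*sqrt(14) / 1729070451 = -260.81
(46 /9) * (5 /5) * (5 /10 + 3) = 161 /9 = 17.89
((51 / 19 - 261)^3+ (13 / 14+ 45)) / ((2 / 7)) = -1655162128031 / 27436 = -60328113.72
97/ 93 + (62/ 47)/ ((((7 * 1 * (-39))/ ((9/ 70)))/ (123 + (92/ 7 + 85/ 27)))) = 279629429/ 292354335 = 0.96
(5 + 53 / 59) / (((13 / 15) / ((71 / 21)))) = 123540 / 5369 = 23.01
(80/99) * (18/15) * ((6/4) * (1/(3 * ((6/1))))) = 8/99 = 0.08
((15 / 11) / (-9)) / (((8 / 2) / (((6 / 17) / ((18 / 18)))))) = -5 / 374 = -0.01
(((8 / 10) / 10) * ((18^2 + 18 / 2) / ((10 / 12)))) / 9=444 / 125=3.55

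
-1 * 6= -6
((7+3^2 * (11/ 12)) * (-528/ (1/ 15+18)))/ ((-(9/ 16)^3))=54968320/ 21951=2504.14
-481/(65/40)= -296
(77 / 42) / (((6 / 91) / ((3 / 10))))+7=1841 / 120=15.34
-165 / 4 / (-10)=33 / 8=4.12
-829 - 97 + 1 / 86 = -79635 / 86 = -925.99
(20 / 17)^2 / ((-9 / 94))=-37600 / 2601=-14.46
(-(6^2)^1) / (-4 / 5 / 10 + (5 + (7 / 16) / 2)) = -28800 / 4111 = -7.01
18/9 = 2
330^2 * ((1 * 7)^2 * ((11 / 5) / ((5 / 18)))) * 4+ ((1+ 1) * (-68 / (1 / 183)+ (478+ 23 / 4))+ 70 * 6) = 338048295 / 2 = 169024147.50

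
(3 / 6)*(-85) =-85 / 2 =-42.50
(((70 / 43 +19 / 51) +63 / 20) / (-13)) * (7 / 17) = -0.16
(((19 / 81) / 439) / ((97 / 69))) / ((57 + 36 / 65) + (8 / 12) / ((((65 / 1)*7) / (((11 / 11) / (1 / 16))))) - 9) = 198835 / 25412342076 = 0.00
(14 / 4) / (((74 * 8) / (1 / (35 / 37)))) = 1 / 160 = 0.01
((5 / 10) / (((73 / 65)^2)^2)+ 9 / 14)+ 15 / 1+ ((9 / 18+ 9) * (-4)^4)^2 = 5914639.96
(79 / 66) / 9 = 79 / 594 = 0.13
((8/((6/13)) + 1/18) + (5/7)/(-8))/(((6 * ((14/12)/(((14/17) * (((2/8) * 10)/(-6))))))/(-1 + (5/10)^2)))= 43595/68544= 0.64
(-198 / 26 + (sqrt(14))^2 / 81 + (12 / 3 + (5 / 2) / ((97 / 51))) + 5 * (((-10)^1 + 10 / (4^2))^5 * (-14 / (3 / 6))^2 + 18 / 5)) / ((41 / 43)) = -2553529844586756713 / 8576575488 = -297733034.37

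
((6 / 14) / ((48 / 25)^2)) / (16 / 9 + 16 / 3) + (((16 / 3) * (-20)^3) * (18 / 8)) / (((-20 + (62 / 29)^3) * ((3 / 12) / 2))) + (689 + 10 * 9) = 77517124346743 / 1021755392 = 75866.62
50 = 50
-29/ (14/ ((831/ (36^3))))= -8033/ 217728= -0.04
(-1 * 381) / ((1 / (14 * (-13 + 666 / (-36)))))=168021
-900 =-900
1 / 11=0.09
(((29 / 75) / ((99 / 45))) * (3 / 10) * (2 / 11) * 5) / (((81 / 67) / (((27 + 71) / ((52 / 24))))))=380828 / 212355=1.79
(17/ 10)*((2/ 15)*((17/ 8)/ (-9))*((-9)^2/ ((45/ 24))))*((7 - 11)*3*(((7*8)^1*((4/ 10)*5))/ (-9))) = -129472/ 375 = -345.26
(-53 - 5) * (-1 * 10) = 580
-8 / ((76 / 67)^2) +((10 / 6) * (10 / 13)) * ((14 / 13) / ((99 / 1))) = -224810977 / 36239346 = -6.20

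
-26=-26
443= 443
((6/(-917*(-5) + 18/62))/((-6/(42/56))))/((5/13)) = -1209/2842880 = -0.00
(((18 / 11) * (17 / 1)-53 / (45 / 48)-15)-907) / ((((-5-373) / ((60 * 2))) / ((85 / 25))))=10667024 / 10395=1026.17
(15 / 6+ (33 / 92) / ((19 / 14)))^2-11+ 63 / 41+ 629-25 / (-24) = 118050944657 / 187913496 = 628.22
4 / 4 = 1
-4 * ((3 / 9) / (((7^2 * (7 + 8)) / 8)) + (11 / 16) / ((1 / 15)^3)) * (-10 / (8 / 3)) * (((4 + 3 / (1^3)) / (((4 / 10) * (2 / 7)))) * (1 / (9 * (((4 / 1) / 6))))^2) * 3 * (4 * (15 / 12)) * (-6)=-2046518825 / 384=-5329476.11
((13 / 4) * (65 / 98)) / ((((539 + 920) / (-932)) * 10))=-39377 / 285964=-0.14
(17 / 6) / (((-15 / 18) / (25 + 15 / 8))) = -731 / 8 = -91.38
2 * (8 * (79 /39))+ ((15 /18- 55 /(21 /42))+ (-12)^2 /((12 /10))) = 3373 /78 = 43.24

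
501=501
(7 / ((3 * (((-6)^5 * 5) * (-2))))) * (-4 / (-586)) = 7 / 34175520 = 0.00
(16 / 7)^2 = 256 / 49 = 5.22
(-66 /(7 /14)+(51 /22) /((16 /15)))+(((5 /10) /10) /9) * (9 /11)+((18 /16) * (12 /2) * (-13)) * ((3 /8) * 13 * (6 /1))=-4745857 /1760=-2696.51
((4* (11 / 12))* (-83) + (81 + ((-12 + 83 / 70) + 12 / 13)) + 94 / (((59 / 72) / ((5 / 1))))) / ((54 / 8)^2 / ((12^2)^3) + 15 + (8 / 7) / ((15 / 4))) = 22.24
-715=-715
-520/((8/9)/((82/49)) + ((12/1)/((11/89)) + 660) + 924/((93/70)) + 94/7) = -229008780/645864001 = -0.35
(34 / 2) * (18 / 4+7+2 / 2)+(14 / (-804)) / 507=21655234 / 101907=212.50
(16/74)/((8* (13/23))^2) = 529/50024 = 0.01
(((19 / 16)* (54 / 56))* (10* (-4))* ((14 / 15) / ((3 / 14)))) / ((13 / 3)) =-1197 / 26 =-46.04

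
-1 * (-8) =8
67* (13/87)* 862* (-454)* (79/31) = -26928264532/2697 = -9984525.23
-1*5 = -5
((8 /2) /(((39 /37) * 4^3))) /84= 37 /52416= 0.00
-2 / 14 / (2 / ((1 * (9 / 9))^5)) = -1 / 14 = -0.07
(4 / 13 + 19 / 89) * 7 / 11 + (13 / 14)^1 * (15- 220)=-190.03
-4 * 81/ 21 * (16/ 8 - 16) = 216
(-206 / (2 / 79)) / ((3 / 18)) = -48822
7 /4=1.75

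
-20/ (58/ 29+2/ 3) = -15/ 2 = -7.50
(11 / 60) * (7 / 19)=77 / 1140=0.07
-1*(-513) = 513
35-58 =-23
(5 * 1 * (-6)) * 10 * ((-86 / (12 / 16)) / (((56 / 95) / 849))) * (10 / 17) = 3468165000 / 119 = 29144243.70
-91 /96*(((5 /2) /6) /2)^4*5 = -284375 /31850496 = -0.01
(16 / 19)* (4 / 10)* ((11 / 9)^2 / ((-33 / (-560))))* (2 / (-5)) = -78848 / 23085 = -3.42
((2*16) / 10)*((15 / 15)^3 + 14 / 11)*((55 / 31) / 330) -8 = -8144 / 1023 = -7.96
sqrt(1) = 1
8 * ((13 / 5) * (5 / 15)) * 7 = 728 / 15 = 48.53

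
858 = 858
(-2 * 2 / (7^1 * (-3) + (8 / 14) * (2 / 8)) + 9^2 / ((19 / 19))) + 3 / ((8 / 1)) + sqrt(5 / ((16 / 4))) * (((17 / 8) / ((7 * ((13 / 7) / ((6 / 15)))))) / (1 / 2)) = 17 * sqrt(5) / 260 + 47635 / 584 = 81.71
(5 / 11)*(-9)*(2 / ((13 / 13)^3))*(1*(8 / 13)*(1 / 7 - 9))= 44.60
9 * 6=54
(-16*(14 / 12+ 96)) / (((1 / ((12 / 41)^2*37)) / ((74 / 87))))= -204320512 / 48749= -4191.28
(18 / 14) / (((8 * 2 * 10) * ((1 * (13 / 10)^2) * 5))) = 9 / 9464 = 0.00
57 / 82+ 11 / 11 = 139 / 82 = 1.70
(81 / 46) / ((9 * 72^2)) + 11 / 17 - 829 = -373116655 / 450432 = -828.35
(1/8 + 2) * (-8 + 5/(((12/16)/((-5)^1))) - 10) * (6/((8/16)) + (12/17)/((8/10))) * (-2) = 5621/2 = 2810.50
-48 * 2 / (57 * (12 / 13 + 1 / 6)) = -2496 / 1615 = -1.55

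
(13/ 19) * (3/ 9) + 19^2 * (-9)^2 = 1666750/ 57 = 29241.23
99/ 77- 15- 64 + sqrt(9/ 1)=-523/ 7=-74.71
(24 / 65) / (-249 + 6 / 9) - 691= -33461747 / 48425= -691.00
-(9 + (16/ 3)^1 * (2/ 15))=-437/ 45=-9.71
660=660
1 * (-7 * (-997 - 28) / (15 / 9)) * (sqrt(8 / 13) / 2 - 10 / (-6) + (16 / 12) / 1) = 4305 * sqrt(26) / 13 + 12915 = 14603.56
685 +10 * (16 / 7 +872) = 65995 / 7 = 9427.86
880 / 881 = 1.00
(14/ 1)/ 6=7/ 3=2.33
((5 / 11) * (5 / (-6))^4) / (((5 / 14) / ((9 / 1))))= 4375 / 792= 5.52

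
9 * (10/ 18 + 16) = 149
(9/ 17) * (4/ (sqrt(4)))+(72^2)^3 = 2368339181586/ 17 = 139314069505.06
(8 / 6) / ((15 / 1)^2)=4 / 675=0.01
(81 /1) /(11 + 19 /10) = 270 /43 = 6.28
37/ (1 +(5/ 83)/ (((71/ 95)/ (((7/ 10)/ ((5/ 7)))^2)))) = 21804100/ 634919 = 34.34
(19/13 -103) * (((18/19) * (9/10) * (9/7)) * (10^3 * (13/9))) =-21384000/133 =-160781.95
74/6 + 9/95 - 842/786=424007/37335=11.36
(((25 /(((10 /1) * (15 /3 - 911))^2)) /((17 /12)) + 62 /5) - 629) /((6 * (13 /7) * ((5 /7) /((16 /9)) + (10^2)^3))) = -1405347295646 /25396676044017525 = -0.00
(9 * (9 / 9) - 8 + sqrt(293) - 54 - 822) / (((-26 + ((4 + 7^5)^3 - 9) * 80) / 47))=-41125 / 380076161577734 + 47 * sqrt(293) / 380076161577734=-0.00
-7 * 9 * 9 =-567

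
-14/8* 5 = -35/4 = -8.75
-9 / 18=-0.50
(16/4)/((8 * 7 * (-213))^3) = -1/424270562688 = -0.00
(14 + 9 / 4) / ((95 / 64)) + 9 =379 / 19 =19.95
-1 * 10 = -10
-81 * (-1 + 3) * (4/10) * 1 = -324/5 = -64.80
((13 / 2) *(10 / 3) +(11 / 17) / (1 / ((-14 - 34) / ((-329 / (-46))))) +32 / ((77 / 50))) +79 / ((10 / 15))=57808235 / 369138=156.60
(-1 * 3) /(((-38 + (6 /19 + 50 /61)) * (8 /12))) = 3477 /28484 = 0.12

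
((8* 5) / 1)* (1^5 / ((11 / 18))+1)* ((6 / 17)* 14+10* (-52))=-923360 / 17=-54315.29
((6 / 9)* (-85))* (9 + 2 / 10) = -1564 / 3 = -521.33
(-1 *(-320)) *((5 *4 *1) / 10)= 640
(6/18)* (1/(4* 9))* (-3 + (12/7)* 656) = 2617/252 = 10.38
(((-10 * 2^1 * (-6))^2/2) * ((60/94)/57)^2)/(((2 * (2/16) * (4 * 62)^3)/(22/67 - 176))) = -66206250/1591705811653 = -0.00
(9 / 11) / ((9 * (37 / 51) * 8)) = 0.02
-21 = -21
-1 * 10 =-10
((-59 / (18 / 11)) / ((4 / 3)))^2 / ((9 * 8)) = 421201 / 41472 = 10.16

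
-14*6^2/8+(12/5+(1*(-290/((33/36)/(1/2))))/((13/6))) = -95529/715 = -133.61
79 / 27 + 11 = 376 / 27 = 13.93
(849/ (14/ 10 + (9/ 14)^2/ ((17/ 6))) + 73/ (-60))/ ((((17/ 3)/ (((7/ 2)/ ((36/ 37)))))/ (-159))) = -5811876987133/ 105076320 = -55311.01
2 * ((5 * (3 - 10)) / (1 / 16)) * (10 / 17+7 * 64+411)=-16366560 / 17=-962738.82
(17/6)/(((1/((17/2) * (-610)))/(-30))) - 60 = 440665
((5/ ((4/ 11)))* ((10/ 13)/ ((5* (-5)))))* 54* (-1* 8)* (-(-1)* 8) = 19008/ 13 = 1462.15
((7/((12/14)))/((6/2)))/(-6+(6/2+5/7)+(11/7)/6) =-343/255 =-1.35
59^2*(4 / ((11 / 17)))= 236708 / 11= 21518.91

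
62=62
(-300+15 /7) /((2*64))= -2085 /896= -2.33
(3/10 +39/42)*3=129/35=3.69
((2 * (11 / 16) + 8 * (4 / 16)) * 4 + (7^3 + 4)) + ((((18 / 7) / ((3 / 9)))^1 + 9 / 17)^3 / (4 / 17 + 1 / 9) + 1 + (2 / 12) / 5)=1978.80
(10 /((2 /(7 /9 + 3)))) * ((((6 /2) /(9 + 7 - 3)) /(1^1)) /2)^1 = 85 /39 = 2.18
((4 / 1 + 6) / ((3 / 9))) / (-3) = -10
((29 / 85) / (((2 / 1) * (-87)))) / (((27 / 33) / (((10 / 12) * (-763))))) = 8393 / 5508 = 1.52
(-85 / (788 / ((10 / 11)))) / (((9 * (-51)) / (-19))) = -475 / 117018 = -0.00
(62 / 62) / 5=1 / 5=0.20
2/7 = 0.29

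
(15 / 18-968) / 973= -829 / 834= -0.99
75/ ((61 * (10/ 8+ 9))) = 300/ 2501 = 0.12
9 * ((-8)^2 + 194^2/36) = 9985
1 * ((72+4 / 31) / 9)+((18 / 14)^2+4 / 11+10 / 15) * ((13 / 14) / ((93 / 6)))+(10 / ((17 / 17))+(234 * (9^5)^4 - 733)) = 2994725734834644735665497886 / 1052667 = 2844893717419321338719.18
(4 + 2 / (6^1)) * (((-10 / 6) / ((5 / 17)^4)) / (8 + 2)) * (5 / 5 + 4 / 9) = -14115049 / 101250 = -139.41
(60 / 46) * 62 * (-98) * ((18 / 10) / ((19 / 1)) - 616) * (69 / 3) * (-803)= -1712860843848 / 19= -90150570728.84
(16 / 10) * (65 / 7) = 104 / 7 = 14.86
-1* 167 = -167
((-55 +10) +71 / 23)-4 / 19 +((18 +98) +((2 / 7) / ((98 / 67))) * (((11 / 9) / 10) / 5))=4983357469 / 67450950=73.88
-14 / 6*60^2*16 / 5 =-26880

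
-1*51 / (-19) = 51 / 19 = 2.68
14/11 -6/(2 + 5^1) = 32/77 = 0.42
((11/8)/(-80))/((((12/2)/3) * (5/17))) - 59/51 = -387137/326400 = -1.19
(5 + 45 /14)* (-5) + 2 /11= -6297 /154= -40.89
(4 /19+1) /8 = 23 /152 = 0.15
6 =6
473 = 473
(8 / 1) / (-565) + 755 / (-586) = -1.30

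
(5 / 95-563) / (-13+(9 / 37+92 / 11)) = 128.14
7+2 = 9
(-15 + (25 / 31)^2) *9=-124110 / 961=-129.15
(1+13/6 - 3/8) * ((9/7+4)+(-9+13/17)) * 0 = 0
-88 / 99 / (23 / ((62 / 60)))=-124 / 3105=-0.04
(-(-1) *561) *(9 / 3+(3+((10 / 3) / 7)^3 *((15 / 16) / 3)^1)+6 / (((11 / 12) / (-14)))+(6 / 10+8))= -1333536763 / 30870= -43198.47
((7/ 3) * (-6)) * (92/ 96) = -161/ 12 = -13.42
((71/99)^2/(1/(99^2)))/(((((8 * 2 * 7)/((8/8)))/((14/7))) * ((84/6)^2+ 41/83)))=0.46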